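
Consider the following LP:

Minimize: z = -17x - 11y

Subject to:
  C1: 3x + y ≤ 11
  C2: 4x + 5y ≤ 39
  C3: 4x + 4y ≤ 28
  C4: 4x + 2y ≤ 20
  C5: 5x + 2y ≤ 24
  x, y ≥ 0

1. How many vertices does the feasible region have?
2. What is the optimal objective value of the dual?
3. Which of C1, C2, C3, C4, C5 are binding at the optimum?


1. 4
2. -89
3. C1, C3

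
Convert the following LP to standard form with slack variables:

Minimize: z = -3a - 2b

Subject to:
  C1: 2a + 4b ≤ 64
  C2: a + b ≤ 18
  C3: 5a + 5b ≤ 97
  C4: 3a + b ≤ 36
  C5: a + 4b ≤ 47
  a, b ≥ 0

min z = -3a - 2b

s.t.
  2a + 4b + s1 = 64
  a + b + s2 = 18
  5a + 5b + s3 = 97
  3a + b + s4 = 36
  a + 4b + s5 = 47
  a, b, s1, s2, s3, s4, s5 ≥ 0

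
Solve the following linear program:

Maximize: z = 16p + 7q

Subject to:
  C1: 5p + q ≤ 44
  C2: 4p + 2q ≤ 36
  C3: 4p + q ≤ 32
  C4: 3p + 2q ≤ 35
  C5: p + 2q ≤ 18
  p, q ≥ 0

Evaluate the objective at each vertex of the feasible region:
  z(0, 0) = 0
  z(8, 0) = 128
  z(7, 4) = 140  ←
  z(6, 6) = 138
  z(0, 9) = 63
The maximum is at p = 7, q = 4.

p = 7, q = 4, z = 140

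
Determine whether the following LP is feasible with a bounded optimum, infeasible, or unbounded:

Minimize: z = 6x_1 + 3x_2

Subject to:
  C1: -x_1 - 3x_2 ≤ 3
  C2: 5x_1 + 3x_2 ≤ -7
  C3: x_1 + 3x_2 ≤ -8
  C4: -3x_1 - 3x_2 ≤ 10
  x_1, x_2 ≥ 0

Infeasible (no feasible solution exists)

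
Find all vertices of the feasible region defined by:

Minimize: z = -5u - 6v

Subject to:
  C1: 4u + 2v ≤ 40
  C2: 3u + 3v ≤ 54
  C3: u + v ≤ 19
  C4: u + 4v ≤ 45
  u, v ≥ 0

(0, 0), (10, 0), (5, 10), (0, 11.25)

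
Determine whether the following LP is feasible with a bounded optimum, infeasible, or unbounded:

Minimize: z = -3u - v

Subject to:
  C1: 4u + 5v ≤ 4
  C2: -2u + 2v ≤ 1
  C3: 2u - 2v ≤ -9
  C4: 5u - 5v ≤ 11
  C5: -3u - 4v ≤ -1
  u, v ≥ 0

Infeasible (no feasible solution exists)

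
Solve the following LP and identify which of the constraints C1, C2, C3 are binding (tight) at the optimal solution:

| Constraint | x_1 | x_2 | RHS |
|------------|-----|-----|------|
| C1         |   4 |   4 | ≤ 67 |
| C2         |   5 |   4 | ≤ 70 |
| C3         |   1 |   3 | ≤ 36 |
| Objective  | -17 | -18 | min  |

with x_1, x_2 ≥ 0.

At x_1 = 6, x_2 = 10, compute slack b - a·x for each constraint:
  C1: 67 − 64 = 3  (slack)
  C2: 70 − 70 = 0  (binding)
  C3: 36 − 36 = 0  (binding)

Optimal: x_1 = 6, x_2 = 10
Binding: C2, C3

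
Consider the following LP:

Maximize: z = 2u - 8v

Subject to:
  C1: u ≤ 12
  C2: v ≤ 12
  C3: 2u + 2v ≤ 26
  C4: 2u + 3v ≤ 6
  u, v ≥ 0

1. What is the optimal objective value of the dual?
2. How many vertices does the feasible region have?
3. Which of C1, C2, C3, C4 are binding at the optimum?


1. 6
2. 3
3. C4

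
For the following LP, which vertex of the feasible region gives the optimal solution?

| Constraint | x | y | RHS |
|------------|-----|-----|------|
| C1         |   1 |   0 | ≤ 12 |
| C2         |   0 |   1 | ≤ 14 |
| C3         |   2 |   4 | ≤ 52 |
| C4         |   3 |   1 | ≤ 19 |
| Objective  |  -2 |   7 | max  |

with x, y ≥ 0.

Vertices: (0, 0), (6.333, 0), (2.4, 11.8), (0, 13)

Evaluate the objective at each vertex of the feasible region:
  z(0, 0) = 0
  z(6.333, 0) = -12.67
  z(2.4, 11.8) = 77.8
  z(0, 13) = 91  ←
The maximum is at x = 0, y = 13.

(0, 13)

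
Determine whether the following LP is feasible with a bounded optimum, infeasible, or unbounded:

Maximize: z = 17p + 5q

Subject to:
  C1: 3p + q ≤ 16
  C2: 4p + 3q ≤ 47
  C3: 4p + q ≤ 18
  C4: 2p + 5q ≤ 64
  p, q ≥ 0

Feasible with a bounded optimal solution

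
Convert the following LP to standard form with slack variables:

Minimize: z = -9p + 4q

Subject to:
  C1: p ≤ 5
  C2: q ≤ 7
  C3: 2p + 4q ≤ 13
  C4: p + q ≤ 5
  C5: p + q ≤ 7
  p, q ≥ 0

min z = -9p + 4q

s.t.
  p + s1 = 5
  q + s2 = 7
  2p + 4q + s3 = 13
  p + q + s4 = 5
  p + q + s5 = 7
  p, q, s1, s2, s3, s4, s5 ≥ 0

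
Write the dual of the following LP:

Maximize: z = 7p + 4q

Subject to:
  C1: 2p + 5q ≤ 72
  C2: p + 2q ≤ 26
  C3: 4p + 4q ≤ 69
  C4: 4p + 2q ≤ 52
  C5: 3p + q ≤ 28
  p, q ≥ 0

Primal max cᵀx s.t. Ax ≤ b, x ≥ 0  →  Dual min bᵀy s.t. Aᵀy ≥ c, y ≥ 0.

Minimize: z = 72y1 + 26y2 + 69y3 + 52y4 + 28y5

Subject to:
  2y1 + y2 + 4y3 + 4y4 + 3y5 ≥ 7
  5y1 + 2y2 + 4y3 + 2y4 + y5 ≥ 4
  y1, y2, y3, y4, y5 ≥ 0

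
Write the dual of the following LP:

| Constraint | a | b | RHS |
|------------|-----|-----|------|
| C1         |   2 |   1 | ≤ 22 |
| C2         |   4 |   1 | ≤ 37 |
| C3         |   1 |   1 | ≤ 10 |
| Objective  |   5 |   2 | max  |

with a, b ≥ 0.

Primal max cᵀx s.t. Ax ≤ b, x ≥ 0  →  Dual min bᵀy s.t. Aᵀy ≥ c, y ≥ 0.

Minimize: z = 22y1 + 37y2 + 10y3

Subject to:
  2y1 + 4y2 + y3 ≥ 5
  y1 + y2 + y3 ≥ 2
  y1, y2, y3 ≥ 0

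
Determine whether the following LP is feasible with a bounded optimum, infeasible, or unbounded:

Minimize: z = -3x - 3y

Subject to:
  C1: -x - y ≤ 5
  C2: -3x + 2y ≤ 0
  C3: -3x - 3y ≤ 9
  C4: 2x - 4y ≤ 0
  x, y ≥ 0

Unbounded (objective can decrease without bound)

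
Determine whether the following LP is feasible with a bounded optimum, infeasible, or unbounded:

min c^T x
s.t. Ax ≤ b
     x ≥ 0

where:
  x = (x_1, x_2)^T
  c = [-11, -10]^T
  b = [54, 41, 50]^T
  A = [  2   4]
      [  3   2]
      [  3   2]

Feasible with a bounded optimal solution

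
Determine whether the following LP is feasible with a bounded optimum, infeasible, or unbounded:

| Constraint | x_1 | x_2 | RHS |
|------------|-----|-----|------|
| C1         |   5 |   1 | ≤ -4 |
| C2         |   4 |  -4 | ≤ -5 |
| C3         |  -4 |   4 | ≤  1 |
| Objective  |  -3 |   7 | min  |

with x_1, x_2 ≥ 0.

Infeasible (no feasible solution exists)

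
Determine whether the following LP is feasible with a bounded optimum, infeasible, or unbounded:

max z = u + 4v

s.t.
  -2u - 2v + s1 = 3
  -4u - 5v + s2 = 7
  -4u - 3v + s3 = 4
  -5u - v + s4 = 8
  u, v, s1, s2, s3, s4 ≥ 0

Unbounded (objective can increase without bound)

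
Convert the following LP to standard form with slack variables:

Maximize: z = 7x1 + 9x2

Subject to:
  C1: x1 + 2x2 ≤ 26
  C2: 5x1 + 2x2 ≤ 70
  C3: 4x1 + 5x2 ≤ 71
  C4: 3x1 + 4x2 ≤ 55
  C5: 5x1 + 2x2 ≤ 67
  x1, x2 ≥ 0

max z = 7x1 + 9x2

s.t.
  x1 + 2x2 + s1 = 26
  5x1 + 2x2 + s2 = 70
  4x1 + 5x2 + s3 = 71
  3x1 + 4x2 + s4 = 55
  5x1 + 2x2 + s5 = 67
  x1, x2, s1, s2, s3, s4, s5 ≥ 0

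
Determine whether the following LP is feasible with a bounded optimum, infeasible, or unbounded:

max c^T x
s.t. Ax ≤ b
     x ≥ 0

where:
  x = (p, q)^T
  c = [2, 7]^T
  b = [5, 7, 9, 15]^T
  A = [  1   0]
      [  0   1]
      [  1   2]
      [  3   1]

Feasible with a bounded optimal solution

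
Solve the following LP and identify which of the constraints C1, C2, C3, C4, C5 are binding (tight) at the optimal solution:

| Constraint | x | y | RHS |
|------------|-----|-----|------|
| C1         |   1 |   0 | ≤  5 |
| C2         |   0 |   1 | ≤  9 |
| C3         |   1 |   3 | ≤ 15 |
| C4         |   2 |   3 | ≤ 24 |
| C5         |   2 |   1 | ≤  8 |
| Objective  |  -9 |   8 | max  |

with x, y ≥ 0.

At x = 0, y = 5, compute slack b - a·x for each constraint:
  C1: 5 − 0 = 5  (slack)
  C2: 9 − 5 = 4  (slack)
  C3: 15 − 15 = 0  (binding)
  C4: 24 − 15 = 9  (slack)
  C5: 8 − 5 = 3  (slack)

Optimal: x = 0, y = 5
Binding: C3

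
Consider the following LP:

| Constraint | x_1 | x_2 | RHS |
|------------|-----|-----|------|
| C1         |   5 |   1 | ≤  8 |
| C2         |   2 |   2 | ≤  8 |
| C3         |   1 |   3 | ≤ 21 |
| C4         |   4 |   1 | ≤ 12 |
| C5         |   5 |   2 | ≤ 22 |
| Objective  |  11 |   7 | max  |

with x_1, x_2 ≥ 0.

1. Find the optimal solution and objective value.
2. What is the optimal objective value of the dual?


1. x_1 = 1, x_2 = 3, z = 32
2. 32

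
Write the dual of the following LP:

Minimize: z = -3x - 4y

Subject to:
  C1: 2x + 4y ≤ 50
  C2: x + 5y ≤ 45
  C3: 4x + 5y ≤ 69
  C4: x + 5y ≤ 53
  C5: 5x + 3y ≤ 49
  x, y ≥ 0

Primal min cᵀx s.t. Ax ≤ b, x ≥ 0  →  Dual max −bᵀy s.t. Aᵀy ≥ −c, y ≥ 0.

Maximize: z = -50y1 - 45y2 - 69y3 - 53y4 - 49y5

Subject to:
  2y1 + y2 + 4y3 + y4 + 5y5 ≥ 3
  4y1 + 5y2 + 5y3 + 5y4 + 3y5 ≥ 4
  y1, y2, y3, y4, y5 ≥ 0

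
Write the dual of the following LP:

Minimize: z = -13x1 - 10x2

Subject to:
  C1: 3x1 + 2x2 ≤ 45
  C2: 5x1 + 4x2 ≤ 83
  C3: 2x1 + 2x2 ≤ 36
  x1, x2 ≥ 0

Primal min cᵀx s.t. Ax ≤ b, x ≥ 0  →  Dual max −bᵀy s.t. Aᵀy ≥ −c, y ≥ 0.

Maximize: z = -45y1 - 83y2 - 36y3

Subject to:
  3y1 + 5y2 + 2y3 ≥ 13
  2y1 + 4y2 + 2y3 ≥ 10
  y1, y2, y3 ≥ 0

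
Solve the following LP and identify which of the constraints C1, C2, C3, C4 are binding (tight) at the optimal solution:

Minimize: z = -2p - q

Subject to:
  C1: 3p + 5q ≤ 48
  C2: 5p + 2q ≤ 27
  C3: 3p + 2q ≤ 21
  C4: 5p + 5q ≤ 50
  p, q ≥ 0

At p = 3, q = 6, compute slack b - a·x for each constraint:
  C1: 48 − 39 = 9  (slack)
  C2: 27 − 27 = 0  (binding)
  C3: 21 − 21 = 0  (binding)
  C4: 50 − 45 = 5  (slack)

Optimal: p = 3, q = 6
Binding: C2, C3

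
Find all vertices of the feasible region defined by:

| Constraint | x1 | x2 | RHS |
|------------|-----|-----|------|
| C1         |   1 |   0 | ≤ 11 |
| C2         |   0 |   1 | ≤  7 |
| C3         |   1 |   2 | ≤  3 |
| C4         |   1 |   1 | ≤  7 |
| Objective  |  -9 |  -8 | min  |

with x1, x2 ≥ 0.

(0, 0), (3, 0), (0, 1.5)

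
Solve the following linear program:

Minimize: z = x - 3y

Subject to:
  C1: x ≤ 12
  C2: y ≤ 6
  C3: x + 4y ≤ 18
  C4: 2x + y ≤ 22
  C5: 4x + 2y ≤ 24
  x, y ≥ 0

Evaluate the objective at each vertex of the feasible region:
  z(0, 0) = 0
  z(6, 0) = 6
  z(4.286, 3.429) = -6
  z(0, 4.5) = -13.5  ←
The minimum is at x = 0, y = 4.5.

x = 0, y = 4.5, z = -13.5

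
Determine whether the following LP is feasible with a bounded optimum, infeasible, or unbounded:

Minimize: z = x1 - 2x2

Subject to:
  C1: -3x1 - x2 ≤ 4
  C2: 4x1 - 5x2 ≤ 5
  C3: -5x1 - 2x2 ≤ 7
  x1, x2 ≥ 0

Unbounded (objective can decrease without bound)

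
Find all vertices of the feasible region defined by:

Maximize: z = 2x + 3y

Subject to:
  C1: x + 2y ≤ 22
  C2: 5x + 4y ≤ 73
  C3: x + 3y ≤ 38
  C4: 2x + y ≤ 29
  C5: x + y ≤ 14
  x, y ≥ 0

(0, 0), (14, 0), (6, 8), (0, 11)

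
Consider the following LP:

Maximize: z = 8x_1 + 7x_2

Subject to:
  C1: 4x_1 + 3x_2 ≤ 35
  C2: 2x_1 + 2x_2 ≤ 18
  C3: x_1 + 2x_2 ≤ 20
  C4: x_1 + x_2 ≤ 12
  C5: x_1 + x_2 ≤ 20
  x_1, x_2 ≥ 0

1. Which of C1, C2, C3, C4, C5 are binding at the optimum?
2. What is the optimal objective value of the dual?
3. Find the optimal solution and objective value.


1. C1, C2
2. 71
3. x_1 = 8, x_2 = 1, z = 71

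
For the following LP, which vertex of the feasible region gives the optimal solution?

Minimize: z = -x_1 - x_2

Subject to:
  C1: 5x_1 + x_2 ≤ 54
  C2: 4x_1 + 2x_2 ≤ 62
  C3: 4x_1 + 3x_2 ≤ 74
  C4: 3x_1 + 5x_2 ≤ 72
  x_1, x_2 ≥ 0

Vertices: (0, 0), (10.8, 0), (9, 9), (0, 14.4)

Evaluate the objective at each vertex of the feasible region:
  z(0, 0) = 0
  z(10.8, 0) = -10.8
  z(9, 9) = -18  ←
  z(0, 14.4) = -14.4
The minimum is at x_1 = 9, x_2 = 9.

(9, 9)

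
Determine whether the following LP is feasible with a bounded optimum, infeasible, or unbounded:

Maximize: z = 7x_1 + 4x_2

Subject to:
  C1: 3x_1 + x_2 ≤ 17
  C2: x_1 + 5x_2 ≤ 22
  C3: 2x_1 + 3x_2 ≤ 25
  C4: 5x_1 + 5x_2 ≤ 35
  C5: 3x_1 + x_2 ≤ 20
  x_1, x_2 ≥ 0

Feasible with a bounded optimal solution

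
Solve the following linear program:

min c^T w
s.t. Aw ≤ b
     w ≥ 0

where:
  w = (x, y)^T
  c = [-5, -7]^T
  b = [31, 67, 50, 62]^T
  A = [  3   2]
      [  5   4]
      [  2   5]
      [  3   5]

Evaluate the objective at each vertex of the feasible region:
  z(0, 0) = 0
  z(10.33, 0) = -51.67
  z(5, 8) = -81  ←
  z(0, 10) = -70
The minimum is at x = 5, y = 8.

x = 5, y = 8, z = -81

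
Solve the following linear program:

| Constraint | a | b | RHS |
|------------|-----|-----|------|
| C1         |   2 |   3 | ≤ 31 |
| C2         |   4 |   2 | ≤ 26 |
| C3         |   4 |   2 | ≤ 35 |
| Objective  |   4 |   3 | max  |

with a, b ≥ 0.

Evaluate the objective at each vertex of the feasible region:
  z(0, 0) = 0
  z(6.5, 0) = 26
  z(2, 9) = 35  ←
  z(0, 10.33) = 31
The maximum is at a = 2, b = 9.

a = 2, b = 9, z = 35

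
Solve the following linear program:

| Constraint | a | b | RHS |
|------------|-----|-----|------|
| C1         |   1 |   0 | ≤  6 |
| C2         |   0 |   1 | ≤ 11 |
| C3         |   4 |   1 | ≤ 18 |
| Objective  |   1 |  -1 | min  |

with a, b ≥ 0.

Evaluate the objective at each vertex of the feasible region:
  z(0, 0) = 0
  z(4.5, 0) = 4.5
  z(1.75, 11) = -9.25
  z(0, 11) = -11  ←
The minimum is at a = 0, b = 11.

a = 0, b = 11, z = -11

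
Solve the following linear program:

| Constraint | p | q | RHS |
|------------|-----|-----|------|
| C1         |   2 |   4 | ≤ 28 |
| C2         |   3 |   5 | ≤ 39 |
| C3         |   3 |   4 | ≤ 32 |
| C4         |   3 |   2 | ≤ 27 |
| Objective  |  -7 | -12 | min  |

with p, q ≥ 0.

Evaluate the objective at each vertex of the feasible region:
  z(0, 0) = 0
  z(9, 0) = -63
  z(7.333, 2.5) = -81.33
  z(4, 5) = -88  ←
  z(0, 7) = -84
The minimum is at p = 4, q = 5.

p = 4, q = 5, z = -88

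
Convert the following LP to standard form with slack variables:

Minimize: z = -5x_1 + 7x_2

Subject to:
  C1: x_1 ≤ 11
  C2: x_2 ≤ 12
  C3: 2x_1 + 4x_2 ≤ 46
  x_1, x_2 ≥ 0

min z = -5x_1 + 7x_2

s.t.
  x_1 + s1 = 11
  x_2 + s2 = 12
  2x_1 + 4x_2 + s3 = 46
  x_1, x_2, s1, s2, s3 ≥ 0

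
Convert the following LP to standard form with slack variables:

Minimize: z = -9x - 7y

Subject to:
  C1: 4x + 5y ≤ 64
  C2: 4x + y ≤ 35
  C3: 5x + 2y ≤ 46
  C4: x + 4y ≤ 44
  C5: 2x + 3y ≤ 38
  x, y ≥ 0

min z = -9x - 7y

s.t.
  4x + 5y + s1 = 64
  4x + y + s2 = 35
  5x + 2y + s3 = 46
  x + 4y + s4 = 44
  2x + 3y + s5 = 38
  x, y, s1, s2, s3, s4, s5 ≥ 0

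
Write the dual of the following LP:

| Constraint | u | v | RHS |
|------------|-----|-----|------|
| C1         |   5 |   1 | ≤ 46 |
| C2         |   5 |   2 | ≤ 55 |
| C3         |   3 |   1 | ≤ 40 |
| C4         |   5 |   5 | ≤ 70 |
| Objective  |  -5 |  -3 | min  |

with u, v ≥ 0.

Primal min cᵀx s.t. Ax ≤ b, x ≥ 0  →  Dual max −bᵀy s.t. Aᵀy ≥ −c, y ≥ 0.

Maximize: z = -46y1 - 55y2 - 40y3 - 70y4

Subject to:
  5y1 + 5y2 + 3y3 + 5y4 ≥ 5
  y1 + 2y2 + y3 + 5y4 ≥ 3
  y1, y2, y3, y4 ≥ 0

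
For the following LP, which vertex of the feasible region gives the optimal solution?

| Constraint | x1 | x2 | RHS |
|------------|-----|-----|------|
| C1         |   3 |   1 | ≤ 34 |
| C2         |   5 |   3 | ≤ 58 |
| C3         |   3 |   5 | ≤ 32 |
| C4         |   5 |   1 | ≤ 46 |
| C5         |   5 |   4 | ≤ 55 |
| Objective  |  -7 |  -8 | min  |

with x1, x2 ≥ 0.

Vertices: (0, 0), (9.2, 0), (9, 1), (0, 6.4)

Evaluate the objective at each vertex of the feasible region:
  z(0, 0) = 0
  z(9.2, 0) = -64.4
  z(9, 1) = -71  ←
  z(0, 6.4) = -51.2
The minimum is at x1 = 9, x2 = 1.

(9, 1)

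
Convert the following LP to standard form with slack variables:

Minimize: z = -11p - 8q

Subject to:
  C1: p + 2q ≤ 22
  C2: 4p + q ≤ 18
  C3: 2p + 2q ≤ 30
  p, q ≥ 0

min z = -11p - 8q

s.t.
  p + 2q + s1 = 22
  4p + q + s2 = 18
  2p + 2q + s3 = 30
  p, q, s1, s2, s3 ≥ 0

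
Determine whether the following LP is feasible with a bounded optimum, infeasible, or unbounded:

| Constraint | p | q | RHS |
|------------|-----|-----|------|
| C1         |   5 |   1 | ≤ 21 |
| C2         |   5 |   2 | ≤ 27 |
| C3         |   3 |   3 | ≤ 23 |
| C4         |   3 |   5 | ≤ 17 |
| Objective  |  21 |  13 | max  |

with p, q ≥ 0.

Feasible with a bounded optimal solution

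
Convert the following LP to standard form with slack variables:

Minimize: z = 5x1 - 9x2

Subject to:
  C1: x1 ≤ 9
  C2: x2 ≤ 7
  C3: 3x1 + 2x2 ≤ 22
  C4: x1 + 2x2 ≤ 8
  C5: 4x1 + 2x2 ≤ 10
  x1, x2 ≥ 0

min z = 5x1 - 9x2

s.t.
  x1 + s1 = 9
  x2 + s2 = 7
  3x1 + 2x2 + s3 = 22
  x1 + 2x2 + s4 = 8
  4x1 + 2x2 + s5 = 10
  x1, x2, s1, s2, s3, s4, s5 ≥ 0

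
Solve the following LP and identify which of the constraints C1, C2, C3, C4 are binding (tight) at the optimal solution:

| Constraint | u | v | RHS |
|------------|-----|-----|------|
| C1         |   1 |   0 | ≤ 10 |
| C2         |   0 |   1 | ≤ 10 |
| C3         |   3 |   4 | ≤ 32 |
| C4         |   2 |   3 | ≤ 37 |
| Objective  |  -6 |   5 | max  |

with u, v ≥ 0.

At u = 0, v = 8, compute slack b - a·x for each constraint:
  C1: 10 − 0 = 10  (slack)
  C2: 10 − 8 = 2  (slack)
  C3: 32 − 32 = 0  (binding)
  C4: 37 − 24 = 13  (slack)

Optimal: u = 0, v = 8
Binding: C3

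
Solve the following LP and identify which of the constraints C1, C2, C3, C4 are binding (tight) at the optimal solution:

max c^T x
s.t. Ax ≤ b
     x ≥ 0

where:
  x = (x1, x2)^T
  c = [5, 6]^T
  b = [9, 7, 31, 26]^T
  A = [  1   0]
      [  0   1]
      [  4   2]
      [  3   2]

At x1 = 4, x2 = 7, compute slack b - a·x for each constraint:
  C1: 9 − 4 = 5  (slack)
  C2: 7 − 7 = 0  (binding)
  C3: 31 − 30 = 1  (slack)
  C4: 26 − 26 = 0  (binding)

Optimal: x1 = 4, x2 = 7
Binding: C2, C4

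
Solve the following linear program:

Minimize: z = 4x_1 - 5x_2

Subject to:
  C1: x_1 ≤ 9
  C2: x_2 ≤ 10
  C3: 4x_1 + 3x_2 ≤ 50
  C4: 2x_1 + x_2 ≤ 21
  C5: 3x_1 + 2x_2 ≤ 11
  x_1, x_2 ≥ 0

Evaluate the objective at each vertex of the feasible region:
  z(0, 0) = 0
  z(3.667, 0) = 14.67
  z(0, 5.5) = -27.5  ←
The minimum is at x_1 = 0, x_2 = 5.5.

x_1 = 0, x_2 = 5.5, z = -27.5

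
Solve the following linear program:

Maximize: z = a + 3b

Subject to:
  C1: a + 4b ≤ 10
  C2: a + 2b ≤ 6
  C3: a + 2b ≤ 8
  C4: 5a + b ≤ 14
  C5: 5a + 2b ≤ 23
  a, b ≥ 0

Evaluate the objective at each vertex of the feasible region:
  z(0, 0) = 0
  z(2.8, 0) = 2.8
  z(2.444, 1.778) = 7.778
  z(2, 2) = 8  ←
  z(0, 2.5) = 7.5
The maximum is at a = 2, b = 2.

a = 2, b = 2, z = 8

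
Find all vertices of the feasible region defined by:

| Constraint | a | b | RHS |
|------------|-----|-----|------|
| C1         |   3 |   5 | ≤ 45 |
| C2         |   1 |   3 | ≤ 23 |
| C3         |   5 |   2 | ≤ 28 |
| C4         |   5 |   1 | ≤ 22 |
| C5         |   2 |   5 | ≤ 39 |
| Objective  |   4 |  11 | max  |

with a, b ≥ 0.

(0, 0), (4.4, 0), (3.2, 6), (2.952, 6.619), (2, 7), (0, 7.667)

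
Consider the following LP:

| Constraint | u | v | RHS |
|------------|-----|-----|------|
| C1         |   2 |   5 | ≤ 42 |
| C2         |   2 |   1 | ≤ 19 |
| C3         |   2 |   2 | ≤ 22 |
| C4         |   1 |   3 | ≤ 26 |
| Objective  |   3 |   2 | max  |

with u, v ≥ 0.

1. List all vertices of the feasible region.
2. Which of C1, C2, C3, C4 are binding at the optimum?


1. (0, 0), (9.5, 0), (8, 3), (4.333, 6.667), (0, 8.4)
2. C2, C3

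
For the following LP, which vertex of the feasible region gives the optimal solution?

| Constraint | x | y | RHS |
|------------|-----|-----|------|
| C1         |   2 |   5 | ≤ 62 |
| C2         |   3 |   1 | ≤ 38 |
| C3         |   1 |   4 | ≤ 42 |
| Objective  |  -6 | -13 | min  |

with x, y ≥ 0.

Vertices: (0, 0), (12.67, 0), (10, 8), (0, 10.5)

Evaluate the objective at each vertex of the feasible region:
  z(0, 0) = 0
  z(12.67, 0) = -76
  z(10, 8) = -164  ←
  z(0, 10.5) = -136.5
The minimum is at x = 10, y = 8.

(10, 8)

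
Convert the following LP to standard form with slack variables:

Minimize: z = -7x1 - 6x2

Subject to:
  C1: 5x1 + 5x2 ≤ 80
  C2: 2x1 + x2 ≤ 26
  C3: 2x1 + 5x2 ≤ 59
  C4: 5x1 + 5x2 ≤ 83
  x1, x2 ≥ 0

min z = -7x1 - 6x2

s.t.
  5x1 + 5x2 + s1 = 80
  2x1 + x2 + s2 = 26
  2x1 + 5x2 + s3 = 59
  5x1 + 5x2 + s4 = 83
  x1, x2, s1, s2, s3, s4 ≥ 0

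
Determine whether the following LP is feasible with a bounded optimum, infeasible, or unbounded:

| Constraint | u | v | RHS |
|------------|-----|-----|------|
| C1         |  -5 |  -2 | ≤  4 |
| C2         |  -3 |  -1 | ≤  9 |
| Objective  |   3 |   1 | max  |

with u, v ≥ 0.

Unbounded (objective can increase without bound)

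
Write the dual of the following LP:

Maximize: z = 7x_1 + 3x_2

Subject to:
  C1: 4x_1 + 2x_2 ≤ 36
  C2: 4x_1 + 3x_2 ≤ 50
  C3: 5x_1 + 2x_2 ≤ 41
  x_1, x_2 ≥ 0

Primal max cᵀx s.t. Ax ≤ b, x ≥ 0  →  Dual min bᵀy s.t. Aᵀy ≥ c, y ≥ 0.

Minimize: z = 36y1 + 50y2 + 41y3

Subject to:
  4y1 + 4y2 + 5y3 ≥ 7
  2y1 + 3y2 + 2y3 ≥ 3
  y1, y2, y3 ≥ 0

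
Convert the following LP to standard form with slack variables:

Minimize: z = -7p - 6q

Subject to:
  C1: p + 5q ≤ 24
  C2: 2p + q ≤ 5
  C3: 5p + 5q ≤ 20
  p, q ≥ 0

min z = -7p - 6q

s.t.
  p + 5q + s1 = 24
  2p + q + s2 = 5
  5p + 5q + s3 = 20
  p, q, s1, s2, s3 ≥ 0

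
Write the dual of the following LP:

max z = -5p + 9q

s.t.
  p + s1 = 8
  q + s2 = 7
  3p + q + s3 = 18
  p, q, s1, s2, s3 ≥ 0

Primal max cᵀx s.t. Ax ≤ b, x ≥ 0  →  Dual min bᵀy s.t. Aᵀy ≥ c, y ≥ 0.

Minimize: z = 8y1 + 7y2 + 18y3

Subject to:
  y1 + 3y3 ≥ -5
  y2 + y3 ≥ 9
  y1, y2, y3 ≥ 0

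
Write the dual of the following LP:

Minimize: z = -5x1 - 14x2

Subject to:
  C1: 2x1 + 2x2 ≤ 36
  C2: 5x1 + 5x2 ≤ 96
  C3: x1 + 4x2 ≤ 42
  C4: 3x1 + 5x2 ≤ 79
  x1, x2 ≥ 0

Primal min cᵀx s.t. Ax ≤ b, x ≥ 0  →  Dual max −bᵀy s.t. Aᵀy ≥ −c, y ≥ 0.

Maximize: z = -36y1 - 96y2 - 42y3 - 79y4

Subject to:
  2y1 + 5y2 + y3 + 3y4 ≥ 5
  2y1 + 5y2 + 4y3 + 5y4 ≥ 14
  y1, y2, y3, y4 ≥ 0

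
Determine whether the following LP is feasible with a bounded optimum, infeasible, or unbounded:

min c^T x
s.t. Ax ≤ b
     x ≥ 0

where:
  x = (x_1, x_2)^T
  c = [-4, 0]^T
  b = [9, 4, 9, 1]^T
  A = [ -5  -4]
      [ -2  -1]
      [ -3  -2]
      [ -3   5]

Unbounded (objective can decrease without bound)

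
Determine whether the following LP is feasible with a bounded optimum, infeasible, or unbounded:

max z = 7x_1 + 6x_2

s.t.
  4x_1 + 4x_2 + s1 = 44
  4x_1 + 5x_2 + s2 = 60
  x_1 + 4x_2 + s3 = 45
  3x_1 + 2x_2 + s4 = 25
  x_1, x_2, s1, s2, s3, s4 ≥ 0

Feasible with a bounded optimal solution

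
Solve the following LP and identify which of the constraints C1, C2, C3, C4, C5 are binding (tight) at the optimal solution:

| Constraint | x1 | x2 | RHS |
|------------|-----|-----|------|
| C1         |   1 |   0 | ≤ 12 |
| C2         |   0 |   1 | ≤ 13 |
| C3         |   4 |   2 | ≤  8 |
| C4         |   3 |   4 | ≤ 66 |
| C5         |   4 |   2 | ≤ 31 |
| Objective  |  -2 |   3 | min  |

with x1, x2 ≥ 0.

At x1 = 2, x2 = 0, compute slack b - a·x for each constraint:
  C1: 12 − 2 = 10  (slack)
  C2: 13 − 0 = 13  (slack)
  C3: 8 − 8 = 0  (binding)
  C4: 66 − 6 = 60  (slack)
  C5: 31 − 8 = 23  (slack)

Optimal: x1 = 2, x2 = 0
Binding: C3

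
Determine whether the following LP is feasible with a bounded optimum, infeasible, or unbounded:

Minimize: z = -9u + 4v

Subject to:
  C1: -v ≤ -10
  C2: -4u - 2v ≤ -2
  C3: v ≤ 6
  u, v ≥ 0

Infeasible (no feasible solution exists)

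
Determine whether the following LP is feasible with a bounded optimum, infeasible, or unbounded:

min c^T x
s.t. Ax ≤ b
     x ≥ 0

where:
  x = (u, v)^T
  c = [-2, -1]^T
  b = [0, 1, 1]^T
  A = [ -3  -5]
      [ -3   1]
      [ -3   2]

Unbounded (objective can decrease without bound)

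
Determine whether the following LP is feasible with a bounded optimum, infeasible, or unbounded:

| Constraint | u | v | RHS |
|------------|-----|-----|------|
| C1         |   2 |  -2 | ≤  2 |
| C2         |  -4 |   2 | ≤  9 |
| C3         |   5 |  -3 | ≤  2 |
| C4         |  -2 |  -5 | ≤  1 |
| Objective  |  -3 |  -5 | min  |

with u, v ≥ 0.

Unbounded (objective can decrease without bound)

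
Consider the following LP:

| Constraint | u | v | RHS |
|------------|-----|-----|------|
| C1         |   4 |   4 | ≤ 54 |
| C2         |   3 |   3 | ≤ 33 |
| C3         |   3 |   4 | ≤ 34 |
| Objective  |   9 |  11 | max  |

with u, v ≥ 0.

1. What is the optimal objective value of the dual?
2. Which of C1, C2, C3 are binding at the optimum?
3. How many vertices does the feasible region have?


1. 101
2. C2, C3
3. 4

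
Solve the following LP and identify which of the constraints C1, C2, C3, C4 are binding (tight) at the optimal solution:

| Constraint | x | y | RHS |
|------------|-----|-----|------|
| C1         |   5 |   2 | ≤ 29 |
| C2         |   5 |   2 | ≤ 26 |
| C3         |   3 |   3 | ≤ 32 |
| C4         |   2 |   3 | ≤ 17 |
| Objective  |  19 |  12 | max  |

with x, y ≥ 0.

At x = 4, y = 3, compute slack b - a·x for each constraint:
  C1: 29 − 26 = 3  (slack)
  C2: 26 − 26 = 0  (binding)
  C3: 32 − 21 = 11  (slack)
  C4: 17 − 17 = 0  (binding)

Optimal: x = 4, y = 3
Binding: C2, C4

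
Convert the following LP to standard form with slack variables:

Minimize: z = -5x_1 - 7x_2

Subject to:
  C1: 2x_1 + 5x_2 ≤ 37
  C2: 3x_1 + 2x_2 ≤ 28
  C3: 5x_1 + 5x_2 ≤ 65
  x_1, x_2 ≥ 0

min z = -5x_1 - 7x_2

s.t.
  2x_1 + 5x_2 + s1 = 37
  3x_1 + 2x_2 + s2 = 28
  5x_1 + 5x_2 + s3 = 65
  x_1, x_2, s1, s2, s3 ≥ 0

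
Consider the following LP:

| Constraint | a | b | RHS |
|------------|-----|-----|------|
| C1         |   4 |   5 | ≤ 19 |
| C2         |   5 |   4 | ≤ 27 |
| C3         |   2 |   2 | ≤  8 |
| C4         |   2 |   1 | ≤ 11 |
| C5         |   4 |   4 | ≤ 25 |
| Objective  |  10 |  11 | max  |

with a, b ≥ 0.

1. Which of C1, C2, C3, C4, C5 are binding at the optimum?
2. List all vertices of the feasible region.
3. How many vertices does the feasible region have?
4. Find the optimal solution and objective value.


1. C1, C3
2. (0, 0), (4, 0), (1, 3), (0, 3.8)
3. 4
4. a = 1, b = 3, z = 43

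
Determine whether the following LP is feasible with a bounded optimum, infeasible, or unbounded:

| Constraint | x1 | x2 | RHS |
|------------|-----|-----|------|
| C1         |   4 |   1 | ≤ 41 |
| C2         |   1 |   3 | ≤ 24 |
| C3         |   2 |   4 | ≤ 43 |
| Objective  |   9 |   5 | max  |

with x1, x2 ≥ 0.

Feasible with a bounded optimal solution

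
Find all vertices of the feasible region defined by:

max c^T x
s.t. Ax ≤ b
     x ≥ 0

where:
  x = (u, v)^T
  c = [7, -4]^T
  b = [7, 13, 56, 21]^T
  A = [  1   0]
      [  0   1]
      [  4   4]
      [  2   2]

(0, 0), (7, 0), (7, 3.5), (0, 10.5)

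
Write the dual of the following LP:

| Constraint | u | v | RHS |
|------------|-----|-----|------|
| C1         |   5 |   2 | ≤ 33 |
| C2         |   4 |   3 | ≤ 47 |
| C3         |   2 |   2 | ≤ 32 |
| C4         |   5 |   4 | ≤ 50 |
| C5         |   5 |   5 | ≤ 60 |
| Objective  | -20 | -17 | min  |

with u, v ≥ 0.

Primal min cᵀx s.t. Ax ≤ b, x ≥ 0  →  Dual max −bᵀy s.t. Aᵀy ≥ −c, y ≥ 0.

Maximize: z = -33y1 - 47y2 - 32y3 - 50y4 - 60y5

Subject to:
  5y1 + 4y2 + 2y3 + 5y4 + 5y5 ≥ 20
  2y1 + 3y2 + 2y3 + 4y4 + 5y5 ≥ 17
  y1, y2, y3, y4, y5 ≥ 0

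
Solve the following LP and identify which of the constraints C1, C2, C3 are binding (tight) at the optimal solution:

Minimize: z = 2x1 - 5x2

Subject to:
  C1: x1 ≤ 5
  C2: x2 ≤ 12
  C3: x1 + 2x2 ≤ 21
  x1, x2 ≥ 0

At x1 = 0, x2 = 10.5, compute slack b - a·x for each constraint:
  C1: 5 − 0 = 5  (slack)
  C2: 12 − 10.5 = 1.5  (slack)
  C3: 21 − 21 = 0  (binding)

Optimal: x1 = 0, x2 = 10.5
Binding: C3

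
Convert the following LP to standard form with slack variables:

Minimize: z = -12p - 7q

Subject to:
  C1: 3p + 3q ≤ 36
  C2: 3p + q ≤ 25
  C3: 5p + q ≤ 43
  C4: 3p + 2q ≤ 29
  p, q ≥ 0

min z = -12p - 7q

s.t.
  3p + 3q + s1 = 36
  3p + q + s2 = 25
  5p + q + s3 = 43
  3p + 2q + s4 = 29
  p, q, s1, s2, s3, s4 ≥ 0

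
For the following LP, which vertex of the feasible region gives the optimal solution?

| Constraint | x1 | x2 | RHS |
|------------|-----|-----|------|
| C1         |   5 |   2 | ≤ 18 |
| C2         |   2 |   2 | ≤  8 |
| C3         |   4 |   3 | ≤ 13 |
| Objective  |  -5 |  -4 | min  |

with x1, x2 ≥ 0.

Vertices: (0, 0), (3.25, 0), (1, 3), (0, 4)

Evaluate the objective at each vertex of the feasible region:
  z(0, 0) = 0
  z(3.25, 0) = -16.25
  z(1, 3) = -17  ←
  z(0, 4) = -16
The minimum is at x1 = 1, x2 = 3.

(1, 3)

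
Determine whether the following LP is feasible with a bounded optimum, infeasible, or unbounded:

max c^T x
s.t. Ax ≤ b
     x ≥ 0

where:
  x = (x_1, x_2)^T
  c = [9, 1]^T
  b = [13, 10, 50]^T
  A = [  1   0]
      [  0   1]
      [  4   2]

Feasible with a bounded optimal solution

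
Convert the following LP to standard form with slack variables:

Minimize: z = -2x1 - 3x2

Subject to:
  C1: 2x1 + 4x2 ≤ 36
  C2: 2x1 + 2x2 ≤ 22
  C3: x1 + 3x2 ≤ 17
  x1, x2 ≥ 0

min z = -2x1 - 3x2

s.t.
  2x1 + 4x2 + s1 = 36
  2x1 + 2x2 + s2 = 22
  x1 + 3x2 + s3 = 17
  x1, x2, s1, s2, s3 ≥ 0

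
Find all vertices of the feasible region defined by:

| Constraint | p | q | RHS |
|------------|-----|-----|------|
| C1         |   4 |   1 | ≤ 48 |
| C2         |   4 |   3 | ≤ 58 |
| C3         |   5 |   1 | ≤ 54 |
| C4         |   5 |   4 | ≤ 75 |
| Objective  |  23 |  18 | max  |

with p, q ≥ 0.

(0, 0), (10.8, 0), (9.455, 6.727), (7, 10), (0, 18.75)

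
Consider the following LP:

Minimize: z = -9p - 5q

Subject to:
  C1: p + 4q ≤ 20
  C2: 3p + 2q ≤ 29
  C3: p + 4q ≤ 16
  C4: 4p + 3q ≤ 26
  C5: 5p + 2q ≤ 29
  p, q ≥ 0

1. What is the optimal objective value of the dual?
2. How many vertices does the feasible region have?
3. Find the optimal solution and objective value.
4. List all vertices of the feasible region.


1. -55
2. 5
3. p = 5, q = 2, z = -55
4. (0, 0), (5.8, 0), (5, 2), (4.308, 2.923), (0, 4)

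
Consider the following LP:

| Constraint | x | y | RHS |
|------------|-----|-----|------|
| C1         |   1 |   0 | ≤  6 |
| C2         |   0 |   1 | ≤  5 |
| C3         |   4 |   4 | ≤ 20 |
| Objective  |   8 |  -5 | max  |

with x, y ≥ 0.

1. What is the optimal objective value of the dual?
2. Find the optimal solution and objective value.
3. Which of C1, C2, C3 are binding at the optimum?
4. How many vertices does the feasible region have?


1. 40
2. x = 5, y = 0, z = 40
3. C3
4. 3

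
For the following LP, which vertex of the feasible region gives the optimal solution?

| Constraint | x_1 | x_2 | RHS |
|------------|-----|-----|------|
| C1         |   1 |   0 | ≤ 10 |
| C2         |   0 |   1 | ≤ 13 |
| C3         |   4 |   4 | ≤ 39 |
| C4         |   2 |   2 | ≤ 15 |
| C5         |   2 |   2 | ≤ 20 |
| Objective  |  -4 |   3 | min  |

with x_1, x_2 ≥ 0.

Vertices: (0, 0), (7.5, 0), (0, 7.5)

Evaluate the objective at each vertex of the feasible region:
  z(0, 0) = 0
  z(7.5, 0) = -30  ←
  z(0, 7.5) = 22.5
The minimum is at x_1 = 7.5, x_2 = 0.

(7.5, 0)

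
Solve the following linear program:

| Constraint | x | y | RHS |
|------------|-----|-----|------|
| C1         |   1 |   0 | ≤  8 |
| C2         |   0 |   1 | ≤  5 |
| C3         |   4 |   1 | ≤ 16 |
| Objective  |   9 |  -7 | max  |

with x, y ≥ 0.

Evaluate the objective at each vertex of the feasible region:
  z(0, 0) = 0
  z(4, 0) = 36  ←
  z(2.75, 5) = -10.25
  z(0, 5) = -35
The maximum is at x = 4, y = 0.

x = 4, y = 0, z = 36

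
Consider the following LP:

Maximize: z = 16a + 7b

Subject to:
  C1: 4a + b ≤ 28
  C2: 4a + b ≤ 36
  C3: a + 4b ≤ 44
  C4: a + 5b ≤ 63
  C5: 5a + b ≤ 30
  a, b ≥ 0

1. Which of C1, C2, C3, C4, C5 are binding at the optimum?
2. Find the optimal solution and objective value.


1. C3, C5
2. a = 4, b = 10, z = 134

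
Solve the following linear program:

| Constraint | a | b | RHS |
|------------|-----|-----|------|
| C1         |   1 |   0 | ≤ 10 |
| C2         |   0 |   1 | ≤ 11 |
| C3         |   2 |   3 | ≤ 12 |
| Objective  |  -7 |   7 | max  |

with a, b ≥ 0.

Evaluate the objective at each vertex of the feasible region:
  z(0, 0) = 0
  z(6, 0) = -42
  z(0, 4) = 28  ←
The maximum is at a = 0, b = 4.

a = 0, b = 4, z = 28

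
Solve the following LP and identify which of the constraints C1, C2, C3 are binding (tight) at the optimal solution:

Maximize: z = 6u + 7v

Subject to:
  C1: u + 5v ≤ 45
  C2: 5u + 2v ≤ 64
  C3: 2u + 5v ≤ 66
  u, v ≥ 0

At u = 10, v = 7, compute slack b - a·x for each constraint:
  C1: 45 − 45 = 0  (binding)
  C2: 64 − 64 = 0  (binding)
  C3: 66 − 55 = 11  (slack)

Optimal: u = 10, v = 7
Binding: C1, C2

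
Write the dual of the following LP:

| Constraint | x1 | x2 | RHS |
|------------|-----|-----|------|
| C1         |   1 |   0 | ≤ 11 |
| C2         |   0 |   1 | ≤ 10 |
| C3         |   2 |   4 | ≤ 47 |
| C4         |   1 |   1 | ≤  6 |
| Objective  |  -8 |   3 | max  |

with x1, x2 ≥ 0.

Primal max cᵀx s.t. Ax ≤ b, x ≥ 0  →  Dual min bᵀy s.t. Aᵀy ≥ c, y ≥ 0.

Minimize: z = 11y1 + 10y2 + 47y3 + 6y4

Subject to:
  y1 + 2y3 + y4 ≥ -8
  y2 + 4y3 + y4 ≥ 3
  y1, y2, y3, y4 ≥ 0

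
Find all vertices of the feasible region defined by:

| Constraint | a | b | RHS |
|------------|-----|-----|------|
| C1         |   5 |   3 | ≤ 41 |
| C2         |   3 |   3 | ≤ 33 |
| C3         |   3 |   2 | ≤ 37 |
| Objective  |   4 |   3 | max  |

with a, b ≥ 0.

(0, 0), (8.2, 0), (4, 7), (0, 11)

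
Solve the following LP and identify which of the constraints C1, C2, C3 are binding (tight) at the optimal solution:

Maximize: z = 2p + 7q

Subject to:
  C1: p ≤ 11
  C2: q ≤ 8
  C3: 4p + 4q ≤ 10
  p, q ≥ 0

At p = 0, q = 2.5, compute slack b - a·x for each constraint:
  C1: 11 − 0 = 11  (slack)
  C2: 8 − 2.5 = 5.5  (slack)
  C3: 10 − 10 = 0  (binding)

Optimal: p = 0, q = 2.5
Binding: C3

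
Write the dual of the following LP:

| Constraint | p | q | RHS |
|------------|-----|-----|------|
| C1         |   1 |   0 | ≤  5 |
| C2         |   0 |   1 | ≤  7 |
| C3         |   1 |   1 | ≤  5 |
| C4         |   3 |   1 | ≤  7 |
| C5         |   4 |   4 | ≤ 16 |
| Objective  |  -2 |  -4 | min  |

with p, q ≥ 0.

Primal min cᵀx s.t. Ax ≤ b, x ≥ 0  →  Dual max −bᵀy s.t. Aᵀy ≥ −c, y ≥ 0.

Maximize: z = -5y1 - 7y2 - 5y3 - 7y4 - 16y5

Subject to:
  y1 + y3 + 3y4 + 4y5 ≥ 2
  y2 + y3 + y4 + 4y5 ≥ 4
  y1, y2, y3, y4, y5 ≥ 0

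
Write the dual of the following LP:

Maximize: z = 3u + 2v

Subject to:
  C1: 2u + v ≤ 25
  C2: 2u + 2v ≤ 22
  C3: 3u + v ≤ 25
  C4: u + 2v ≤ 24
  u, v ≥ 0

Primal max cᵀx s.t. Ax ≤ b, x ≥ 0  →  Dual min bᵀy s.t. Aᵀy ≥ c, y ≥ 0.

Minimize: z = 25y1 + 22y2 + 25y3 + 24y4

Subject to:
  2y1 + 2y2 + 3y3 + y4 ≥ 3
  y1 + 2y2 + y3 + 2y4 ≥ 2
  y1, y2, y3, y4 ≥ 0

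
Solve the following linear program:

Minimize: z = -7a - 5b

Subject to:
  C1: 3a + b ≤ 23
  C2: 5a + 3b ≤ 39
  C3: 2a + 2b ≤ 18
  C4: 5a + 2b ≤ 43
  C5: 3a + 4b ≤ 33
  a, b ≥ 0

Evaluate the objective at each vertex of the feasible region:
  z(0, 0) = 0
  z(7.667, 0) = -53.67
  z(7.5, 0.5) = -55
  z(6, 3) = -57  ←
  z(3, 6) = -51
  z(0, 8.25) = -41.25
The minimum is at a = 6, b = 3.

a = 6, b = 3, z = -57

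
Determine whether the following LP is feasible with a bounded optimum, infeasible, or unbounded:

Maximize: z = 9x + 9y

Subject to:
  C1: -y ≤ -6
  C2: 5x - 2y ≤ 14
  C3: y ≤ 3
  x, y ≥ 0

Infeasible (no feasible solution exists)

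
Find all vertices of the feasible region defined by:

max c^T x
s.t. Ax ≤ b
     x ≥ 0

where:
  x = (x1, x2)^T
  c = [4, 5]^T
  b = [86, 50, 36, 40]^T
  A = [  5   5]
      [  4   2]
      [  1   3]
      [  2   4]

(0, 0), (12.5, 0), (10, 5), (0, 10)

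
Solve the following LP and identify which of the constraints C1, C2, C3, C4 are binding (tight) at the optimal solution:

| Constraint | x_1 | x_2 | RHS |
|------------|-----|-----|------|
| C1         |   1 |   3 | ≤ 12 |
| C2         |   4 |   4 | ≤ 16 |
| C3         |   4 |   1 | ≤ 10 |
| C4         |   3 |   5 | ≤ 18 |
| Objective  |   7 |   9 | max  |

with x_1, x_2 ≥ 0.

At x_1 = 1, x_2 = 3, compute slack b - a·x for each constraint:
  C1: 12 − 10 = 2  (slack)
  C2: 16 − 16 = 0  (binding)
  C3: 10 − 7 = 3  (slack)
  C4: 18 − 18 = 0  (binding)

Optimal: x_1 = 1, x_2 = 3
Binding: C2, C4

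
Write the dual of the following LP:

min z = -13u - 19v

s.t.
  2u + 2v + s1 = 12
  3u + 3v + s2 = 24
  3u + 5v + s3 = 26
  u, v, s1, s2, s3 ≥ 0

Primal min cᵀx s.t. Ax ≤ b, x ≥ 0  →  Dual max −bᵀy s.t. Aᵀy ≥ −c, y ≥ 0.

Maximize: z = -12y1 - 24y2 - 26y3

Subject to:
  2y1 + 3y2 + 3y3 ≥ 13
  2y1 + 3y2 + 5y3 ≥ 19
  y1, y2, y3 ≥ 0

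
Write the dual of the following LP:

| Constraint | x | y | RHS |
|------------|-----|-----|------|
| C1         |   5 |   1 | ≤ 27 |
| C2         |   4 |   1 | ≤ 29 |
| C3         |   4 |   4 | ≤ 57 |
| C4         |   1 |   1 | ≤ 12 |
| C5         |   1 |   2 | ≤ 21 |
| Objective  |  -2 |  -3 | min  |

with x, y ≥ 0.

Primal min cᵀx s.t. Ax ≤ b, x ≥ 0  →  Dual max −bᵀy s.t. Aᵀy ≥ −c, y ≥ 0.

Maximize: z = -27y1 - 29y2 - 57y3 - 12y4 - 21y5

Subject to:
  5y1 + 4y2 + 4y3 + y4 + y5 ≥ 2
  y1 + y2 + 4y3 + y4 + 2y5 ≥ 3
  y1, y2, y3, y4, y5 ≥ 0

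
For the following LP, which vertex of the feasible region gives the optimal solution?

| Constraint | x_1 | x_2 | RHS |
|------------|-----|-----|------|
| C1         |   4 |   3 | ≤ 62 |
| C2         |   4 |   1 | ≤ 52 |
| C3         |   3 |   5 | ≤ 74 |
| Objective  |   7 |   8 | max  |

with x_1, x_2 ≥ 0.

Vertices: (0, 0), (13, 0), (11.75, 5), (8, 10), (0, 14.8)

Evaluate the objective at each vertex of the feasible region:
  z(0, 0) = 0
  z(13, 0) = 91
  z(11.75, 5) = 122.2
  z(8, 10) = 136  ←
  z(0, 14.8) = 118.4
The maximum is at x_1 = 8, x_2 = 10.

(8, 10)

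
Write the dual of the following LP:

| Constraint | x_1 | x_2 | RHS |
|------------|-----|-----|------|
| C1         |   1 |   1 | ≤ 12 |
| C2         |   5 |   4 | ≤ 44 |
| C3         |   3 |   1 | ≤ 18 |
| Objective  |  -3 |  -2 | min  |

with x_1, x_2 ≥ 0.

Primal min cᵀx s.t. Ax ≤ b, x ≥ 0  →  Dual max −bᵀy s.t. Aᵀy ≥ −c, y ≥ 0.

Maximize: z = -12y1 - 44y2 - 18y3

Subject to:
  y1 + 5y2 + 3y3 ≥ 3
  y1 + 4y2 + y3 ≥ 2
  y1, y2, y3 ≥ 0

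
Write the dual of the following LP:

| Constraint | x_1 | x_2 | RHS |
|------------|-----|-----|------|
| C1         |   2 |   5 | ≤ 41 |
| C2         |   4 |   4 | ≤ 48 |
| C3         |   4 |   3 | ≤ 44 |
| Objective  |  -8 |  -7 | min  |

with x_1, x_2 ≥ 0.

Primal min cᵀx s.t. Ax ≤ b, x ≥ 0  →  Dual max −bᵀy s.t. Aᵀy ≥ −c, y ≥ 0.

Maximize: z = -41y1 - 48y2 - 44y3

Subject to:
  2y1 + 4y2 + 4y3 ≥ 8
  5y1 + 4y2 + 3y3 ≥ 7
  y1, y2, y3 ≥ 0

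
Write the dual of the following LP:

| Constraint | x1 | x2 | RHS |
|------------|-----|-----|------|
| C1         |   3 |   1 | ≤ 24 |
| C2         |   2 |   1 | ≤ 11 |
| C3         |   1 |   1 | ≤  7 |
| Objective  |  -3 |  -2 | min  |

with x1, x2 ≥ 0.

Primal min cᵀx s.t. Ax ≤ b, x ≥ 0  →  Dual max −bᵀy s.t. Aᵀy ≥ −c, y ≥ 0.

Maximize: z = -24y1 - 11y2 - 7y3

Subject to:
  3y1 + 2y2 + y3 ≥ 3
  y1 + y2 + y3 ≥ 2
  y1, y2, y3 ≥ 0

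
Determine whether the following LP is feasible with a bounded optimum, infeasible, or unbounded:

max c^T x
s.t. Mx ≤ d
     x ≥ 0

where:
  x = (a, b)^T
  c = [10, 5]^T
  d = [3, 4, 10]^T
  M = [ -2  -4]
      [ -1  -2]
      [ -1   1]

Unbounded (objective can increase without bound)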